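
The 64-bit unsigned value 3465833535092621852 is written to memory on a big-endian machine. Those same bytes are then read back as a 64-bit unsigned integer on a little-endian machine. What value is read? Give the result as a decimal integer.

3465833535092621852 in 64-bit hexadecimal is 0x30191D3CC5D5021C.
Stored big-endian, the bytes at ascending addresses are 30 19 1D 3C C5 D5 02 1C.
Read back as little-endian, the first byte is least significant, giving 0x1C02D5C53C1D1930.
0x1C02D5C53C1D1930 = 2018410626109217072.

2018410626109217072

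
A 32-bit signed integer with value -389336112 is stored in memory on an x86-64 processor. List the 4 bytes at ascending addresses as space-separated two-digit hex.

D0 33 CB E8

Two's complement of -389336112 in 32 bits: 389336112 = 0x1734CC30; invert → 0xE8CB33CF; add 1 → 0xE8CB33D0.
Split into bytes (most-significant first): E8 CB 33 D0.
Little-endian stores the least-significant byte at the lowest address.
So at ascending addresses the bytes are D0 33 CB E8.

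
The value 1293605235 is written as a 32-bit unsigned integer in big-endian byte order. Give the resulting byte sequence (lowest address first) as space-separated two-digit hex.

1293605235 in hexadecimal, padded to 32 bits, is 0x4D1AD973.
Split into bytes (most-significant first): 4D 1A D9 73.
Big-endian: lowest address holds the most-significant byte.
So the memory order matches the most-significant-first order: 4D 1A D9 73.

4D 1A D9 73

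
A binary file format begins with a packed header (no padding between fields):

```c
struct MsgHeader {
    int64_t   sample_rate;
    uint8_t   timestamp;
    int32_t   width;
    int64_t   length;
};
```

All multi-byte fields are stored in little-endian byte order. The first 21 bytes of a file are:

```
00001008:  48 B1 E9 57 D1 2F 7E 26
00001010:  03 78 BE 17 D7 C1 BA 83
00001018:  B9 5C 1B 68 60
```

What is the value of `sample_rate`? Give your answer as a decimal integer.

`sample_rate` is the first field, at byte offset 0, occupying 8 bytes.
Bytes at offsets 0..7: 48 B1 E9 57 D1 2F 7E 26.
Little-endian stores the least-significant byte at the lowest address.
Reassemble most-significant byte first: 26 7E 2F D1 57 E9 B1 48 → 0x267E2FD157E9B148.
0x267E2FD157E9B148 = 2773706996676407624.

2773706996676407624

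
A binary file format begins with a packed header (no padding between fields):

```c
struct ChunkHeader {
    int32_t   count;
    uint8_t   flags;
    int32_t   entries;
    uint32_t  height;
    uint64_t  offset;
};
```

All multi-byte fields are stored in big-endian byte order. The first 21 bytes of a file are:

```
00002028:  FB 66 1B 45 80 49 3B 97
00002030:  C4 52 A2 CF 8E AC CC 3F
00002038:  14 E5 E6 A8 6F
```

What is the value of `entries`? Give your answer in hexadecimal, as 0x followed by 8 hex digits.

0x493B97C4

`entries` follows `count` (4 B), `flags` (1 B), so it starts at offset 4 + 1 = 5 and occupies 4 bytes.
Bytes at offsets 5..8: 49 3B 97 C4.
In big-endian order the high byte comes first in memory.
The bytes are already most-significant first: 0x493B97C4.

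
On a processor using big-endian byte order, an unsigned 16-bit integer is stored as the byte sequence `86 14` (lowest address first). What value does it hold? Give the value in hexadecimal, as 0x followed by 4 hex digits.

0x8614

Big-endian: lowest address holds the most-significant byte.
The bytes are already most-significant first: 0x8614.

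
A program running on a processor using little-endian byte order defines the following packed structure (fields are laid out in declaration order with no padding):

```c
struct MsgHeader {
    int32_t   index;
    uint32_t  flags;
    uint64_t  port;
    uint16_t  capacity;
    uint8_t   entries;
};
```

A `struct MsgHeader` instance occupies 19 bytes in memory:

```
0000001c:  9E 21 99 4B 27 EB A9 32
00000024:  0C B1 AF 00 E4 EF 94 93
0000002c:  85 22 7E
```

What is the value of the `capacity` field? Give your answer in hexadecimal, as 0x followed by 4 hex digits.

0x2285

`capacity` follows `index` (4 B), `flags` (4 B), `port` (8 B), so it starts at offset 4 + 4 + 8 = 16 and occupies 2 bytes.
Bytes at offsets 16..17: 85 22.
Little-endian: lowest address holds the least-significant byte.
Reassemble most-significant byte first: 22 85 → 0x2285.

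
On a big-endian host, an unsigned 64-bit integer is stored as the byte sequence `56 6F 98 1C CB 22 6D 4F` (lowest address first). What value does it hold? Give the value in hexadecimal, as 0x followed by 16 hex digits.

Big-endian stores the most-significant byte at the lowest address.
The bytes are already most-significant first: 0x566F981CCB226D4F.

0x566F981CCB226D4F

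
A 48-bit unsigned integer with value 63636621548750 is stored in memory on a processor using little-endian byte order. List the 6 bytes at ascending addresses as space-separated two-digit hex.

63636621548750 in hexadecimal, padded to 48 bits, is 0x39E08E38DCCE.
Split into bytes (most-significant first): 39 E0 8E 38 DC CE.
Little-endian: lowest address holds the least-significant byte.
So at ascending addresses the bytes are CE DC 38 8E E0 39.

CE DC 38 8E E0 39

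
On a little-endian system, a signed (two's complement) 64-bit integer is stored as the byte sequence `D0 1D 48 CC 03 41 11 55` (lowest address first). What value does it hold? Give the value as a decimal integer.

6129752052395941328

Little-endian stores the least-significant byte at the lowest address.
Reassemble most-significant byte first: 55 11 41 03 CC 48 1D D0 → 0x55114103CC481DD0.
0x55114103CC481DD0 = 6129752052395941328.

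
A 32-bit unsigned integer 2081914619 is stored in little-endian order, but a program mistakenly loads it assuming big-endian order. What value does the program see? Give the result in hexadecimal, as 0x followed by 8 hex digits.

2081914619 in 32-bit hexadecimal is 0x7C177EFB.
Stored little-endian, the bytes at ascending addresses are FB 7E 17 7C.
Read back as big-endian, the last byte is least significant, giving 0xFB7E177C.

0xFB7E177C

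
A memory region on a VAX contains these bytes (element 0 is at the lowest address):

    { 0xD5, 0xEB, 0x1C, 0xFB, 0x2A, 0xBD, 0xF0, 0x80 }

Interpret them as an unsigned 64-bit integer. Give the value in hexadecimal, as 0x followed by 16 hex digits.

Little-endian: lowest address holds the least-significant byte.
Reassemble most-significant byte first: 80 F0 BD 2A FB 1C EB D5 → 0x80F0BD2AFB1CEBD5.

0x80F0BD2AFB1CEBD5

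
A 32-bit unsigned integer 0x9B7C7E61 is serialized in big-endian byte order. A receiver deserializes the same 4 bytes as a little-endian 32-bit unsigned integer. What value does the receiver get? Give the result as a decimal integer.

Stored big-endian, the bytes at ascending addresses are 9B 7C 7E 61.
Read back as little-endian, the first byte is least significant, giving 0x617E7C9B.
0x617E7C9B = 1635679387.

1635679387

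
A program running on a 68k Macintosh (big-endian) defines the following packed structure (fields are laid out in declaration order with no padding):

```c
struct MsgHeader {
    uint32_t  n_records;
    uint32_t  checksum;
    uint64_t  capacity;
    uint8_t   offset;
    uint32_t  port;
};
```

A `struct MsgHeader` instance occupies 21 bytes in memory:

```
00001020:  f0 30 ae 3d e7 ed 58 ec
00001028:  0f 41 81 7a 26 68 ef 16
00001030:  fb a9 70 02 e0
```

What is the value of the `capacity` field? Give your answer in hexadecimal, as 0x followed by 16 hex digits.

`capacity` follows `n_records` (4 B), `checksum` (4 B), so it starts at offset 4 + 4 = 8 and occupies 8 bytes.
Bytes at offsets 8..15: 0F 41 81 7A 26 68 EF 16.
Big-endian: lowest address holds the most-significant byte.
The bytes are already most-significant first: 0x0F41817A2668EF16.

0x0F41817A2668EF16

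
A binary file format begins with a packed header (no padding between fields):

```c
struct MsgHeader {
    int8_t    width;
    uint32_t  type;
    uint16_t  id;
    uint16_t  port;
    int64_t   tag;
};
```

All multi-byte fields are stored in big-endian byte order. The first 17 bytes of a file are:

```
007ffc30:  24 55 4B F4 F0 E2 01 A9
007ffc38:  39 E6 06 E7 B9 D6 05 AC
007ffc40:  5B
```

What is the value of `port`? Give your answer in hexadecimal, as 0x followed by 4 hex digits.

`port` follows `width` (1 B), `type` (4 B), `id` (2 B), so it starts at offset 1 + 4 + 2 = 7 and occupies 2 bytes.
Bytes at offsets 7..8: A9 39.
Big-endian stores the most-significant byte at the lowest address.
The bytes are already most-significant first: 0xA939.

0xA939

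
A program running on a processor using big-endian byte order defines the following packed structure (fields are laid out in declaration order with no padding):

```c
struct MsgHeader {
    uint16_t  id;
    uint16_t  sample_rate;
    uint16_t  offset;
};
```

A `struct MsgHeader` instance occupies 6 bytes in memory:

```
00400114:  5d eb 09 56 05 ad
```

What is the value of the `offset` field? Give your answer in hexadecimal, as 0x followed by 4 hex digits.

`offset` follows `id` (2 B), `sample_rate` (2 B), so it starts at offset 2 + 2 = 4 and occupies 2 bytes.
Bytes at offsets 4..5: 05 AD.
Big-endian stores the most-significant byte at the lowest address.
The bytes are already most-significant first: 0x05AD.

0x05AD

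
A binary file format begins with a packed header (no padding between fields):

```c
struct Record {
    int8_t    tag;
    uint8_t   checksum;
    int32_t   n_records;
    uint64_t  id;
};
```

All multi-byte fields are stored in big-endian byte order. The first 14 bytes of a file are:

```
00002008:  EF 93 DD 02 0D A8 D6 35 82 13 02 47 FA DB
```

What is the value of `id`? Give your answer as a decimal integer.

15435386316036504283

`id` follows `tag` (1 B), `checksum` (1 B), `n_records` (4 B), so it starts at offset 1 + 1 + 4 = 6 and occupies 8 bytes.
Bytes at offsets 6..13: D6 35 82 13 02 47 FA DB.
In big-endian order the high byte comes first in memory.
The bytes are already most-significant first: 0xD63582130247FADB.
0xD63582130247FADB = 15435386316036504283.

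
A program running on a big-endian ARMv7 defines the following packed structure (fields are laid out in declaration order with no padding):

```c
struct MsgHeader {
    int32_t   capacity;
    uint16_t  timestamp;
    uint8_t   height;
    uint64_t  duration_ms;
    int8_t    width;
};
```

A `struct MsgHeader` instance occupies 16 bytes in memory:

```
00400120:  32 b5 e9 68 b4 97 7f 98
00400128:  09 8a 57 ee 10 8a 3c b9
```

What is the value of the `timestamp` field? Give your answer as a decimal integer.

`timestamp` follows `capacity` (4 bytes), so it starts at byte offset 4 and occupies 2 bytes.
Bytes at offsets 4..5: B4 97.
In big-endian order the high byte comes first in memory.
The bytes are already most-significant first: 0xB497.
0xB497 = 46231.

46231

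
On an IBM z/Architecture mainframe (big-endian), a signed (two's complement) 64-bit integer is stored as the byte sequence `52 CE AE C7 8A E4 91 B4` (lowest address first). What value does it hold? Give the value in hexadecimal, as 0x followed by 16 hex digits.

0x52CEAEC78AE491B4

Big-endian stores the most-significant byte at the lowest address.
The bytes are already most-significant first: 0x52CEAEC78AE491B4.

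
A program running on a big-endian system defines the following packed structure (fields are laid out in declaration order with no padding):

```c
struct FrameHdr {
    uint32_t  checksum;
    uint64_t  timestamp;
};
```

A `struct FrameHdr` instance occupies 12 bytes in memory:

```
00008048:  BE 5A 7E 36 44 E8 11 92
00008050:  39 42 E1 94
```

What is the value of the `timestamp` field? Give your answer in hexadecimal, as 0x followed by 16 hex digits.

`timestamp` follows `checksum` (4 bytes), so it starts at byte offset 4 and occupies 8 bytes.
Bytes at offsets 4..11: 44 E8 11 92 39 42 E1 94.
In big-endian order the high byte comes first in memory.
The bytes are already most-significant first: 0x44E811923942E194.

0x44E811923942E194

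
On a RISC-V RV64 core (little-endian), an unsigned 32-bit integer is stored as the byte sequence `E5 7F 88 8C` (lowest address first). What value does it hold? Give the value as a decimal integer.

Little-endian: lowest address holds the least-significant byte.
Reassemble most-significant byte first: 8C 88 7F E5 → 0x8C887FE5.
0x8C887FE5 = 2357755877.

2357755877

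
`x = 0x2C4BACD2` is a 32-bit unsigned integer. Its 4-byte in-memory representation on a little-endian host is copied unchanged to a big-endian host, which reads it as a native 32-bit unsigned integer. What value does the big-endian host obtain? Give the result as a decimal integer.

3534506796

Stored little-endian, the bytes at ascending addresses are D2 AC 4B 2C.
Read back as big-endian, the last byte is least significant, giving 0xD2AC4B2C.
0xD2AC4B2C = 3534506796.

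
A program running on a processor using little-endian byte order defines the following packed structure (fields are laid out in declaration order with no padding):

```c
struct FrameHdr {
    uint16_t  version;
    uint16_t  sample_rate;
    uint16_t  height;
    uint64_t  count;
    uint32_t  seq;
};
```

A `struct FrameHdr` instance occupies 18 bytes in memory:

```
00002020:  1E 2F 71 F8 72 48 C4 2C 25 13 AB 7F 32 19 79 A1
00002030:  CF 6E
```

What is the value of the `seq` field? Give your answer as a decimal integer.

`seq` follows `version` (2 B), `sample_rate` (2 B), `height` (2 B), `count` (8 B), so it starts at offset 2 + 2 + 2 + 8 = 14 and occupies 4 bytes.
Bytes at offsets 14..17: 79 A1 CF 6E.
Little-endian: lowest address holds the least-significant byte.
Reassemble most-significant byte first: 6E CF A1 79 → 0x6ECFA179.
0x6ECFA179 = 1859101049.

1859101049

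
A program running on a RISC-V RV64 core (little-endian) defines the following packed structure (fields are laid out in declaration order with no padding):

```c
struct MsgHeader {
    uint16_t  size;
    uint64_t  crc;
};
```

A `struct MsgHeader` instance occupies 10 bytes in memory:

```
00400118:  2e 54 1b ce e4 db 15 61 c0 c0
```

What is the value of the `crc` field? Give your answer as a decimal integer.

`crc` follows `size` (2 bytes), so it starts at byte offset 2 and occupies 8 bytes.
Bytes at offsets 2..9: 1B CE E4 DB 15 61 C0 C0.
Little-endian stores the least-significant byte at the lowest address.
Reassemble most-significant byte first: C0 C0 61 15 DB E4 CE 1B → 0xC0C06115DBE4CE1B.
0xC0C06115DBE4CE1B = 13889207997322022427.

13889207997322022427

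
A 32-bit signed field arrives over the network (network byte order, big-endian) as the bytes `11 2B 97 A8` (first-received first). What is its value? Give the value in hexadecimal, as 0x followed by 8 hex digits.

0x112B97A8

In big-endian order the high byte comes first in memory.
The bytes are already most-significant first: 0x112B97A8.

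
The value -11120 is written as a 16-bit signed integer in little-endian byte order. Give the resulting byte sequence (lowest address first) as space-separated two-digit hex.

90 D4

Two's complement of -11120 in 16 bits: 11120 = 0x2B70; invert → 0xD48F; add 1 → 0xD490.
Split into bytes (most-significant first): D4 90.
In little-endian order the low byte comes first in memory.
So at ascending addresses the bytes are 90 D4.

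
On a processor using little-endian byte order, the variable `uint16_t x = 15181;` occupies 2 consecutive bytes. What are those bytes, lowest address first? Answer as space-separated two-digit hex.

15181 in hexadecimal, padded to 16 bits, is 0x3B4D.
Split into bytes (most-significant first): 3B 4D.
Little-endian: lowest address holds the least-significant byte.
So at ascending addresses the bytes are 4D 3B.

4D 3B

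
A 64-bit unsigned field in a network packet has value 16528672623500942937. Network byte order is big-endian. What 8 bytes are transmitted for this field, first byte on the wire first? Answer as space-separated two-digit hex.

E5 61 A4 2D AC 7F 5E 59

16528672623500942937 in hexadecimal, padded to 64 bits, is 0xE561A42DAC7F5E59.
Split into bytes (most-significant first): E5 61 A4 2D AC 7F 5E 59.
Big-endian stores the most-significant byte at the lowest address.
So the memory order matches the most-significant-first order: E5 61 A4 2D AC 7F 5E 59.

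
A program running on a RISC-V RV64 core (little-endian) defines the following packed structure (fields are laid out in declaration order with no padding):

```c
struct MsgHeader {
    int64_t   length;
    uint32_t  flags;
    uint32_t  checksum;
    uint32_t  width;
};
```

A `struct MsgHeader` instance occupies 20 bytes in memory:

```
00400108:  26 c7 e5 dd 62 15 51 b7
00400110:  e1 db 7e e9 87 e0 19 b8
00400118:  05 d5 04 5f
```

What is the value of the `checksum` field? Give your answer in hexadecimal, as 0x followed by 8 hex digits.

0xB819E087

`checksum` follows `length` (8 B), `flags` (4 B), so it starts at offset 8 + 4 = 12 and occupies 4 bytes.
Bytes at offsets 12..15: 87 E0 19 B8.
Little-endian stores the least-significant byte at the lowest address.
Reassemble most-significant byte first: B8 19 E0 87 → 0xB819E087.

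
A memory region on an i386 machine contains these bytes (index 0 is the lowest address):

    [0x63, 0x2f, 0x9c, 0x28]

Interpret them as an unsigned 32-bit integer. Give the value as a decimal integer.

Little-endian stores the least-significant byte at the lowest address.
Reassemble most-significant byte first: 28 9C 2F 63 → 0x289C2F63.
0x289C2F63 = 681324387.

681324387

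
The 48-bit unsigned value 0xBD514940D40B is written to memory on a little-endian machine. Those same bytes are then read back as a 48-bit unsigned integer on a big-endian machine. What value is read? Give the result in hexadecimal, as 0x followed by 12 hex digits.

Stored little-endian, the bytes at ascending addresses are 0B D4 40 49 51 BD.
Read back as big-endian, the last byte is least significant, giving 0x0BD4404951BD.

0x0BD4404951BD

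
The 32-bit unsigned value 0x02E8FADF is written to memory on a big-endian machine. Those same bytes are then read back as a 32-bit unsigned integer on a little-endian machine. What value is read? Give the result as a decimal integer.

Stored big-endian, the bytes at ascending addresses are 02 E8 FA DF.
Read back as little-endian, the first byte is least significant, giving 0xDFFAE802.
0xDFFAE802 = 3757762562.

3757762562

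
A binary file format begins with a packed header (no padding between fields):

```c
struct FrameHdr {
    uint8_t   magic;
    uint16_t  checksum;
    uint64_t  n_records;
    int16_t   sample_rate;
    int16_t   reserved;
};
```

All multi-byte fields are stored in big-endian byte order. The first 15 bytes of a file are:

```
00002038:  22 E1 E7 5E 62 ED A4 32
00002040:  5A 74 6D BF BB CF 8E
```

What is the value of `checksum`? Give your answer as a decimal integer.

57831

`checksum` follows `magic` (1 byte), so it starts at byte offset 1 and occupies 2 bytes.
Bytes at offsets 1..2: E1 E7.
Big-endian stores the most-significant byte at the lowest address.
The bytes are already most-significant first: 0xE1E7.
0xE1E7 = 57831.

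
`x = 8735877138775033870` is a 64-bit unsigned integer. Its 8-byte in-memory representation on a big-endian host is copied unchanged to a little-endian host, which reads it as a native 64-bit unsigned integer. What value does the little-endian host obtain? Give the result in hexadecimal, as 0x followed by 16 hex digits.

8735877138775033870 in 64-bit hexadecimal is 0x793C11F91A24480E.
Stored big-endian, the bytes at ascending addresses are 79 3C 11 F9 1A 24 48 0E.
Read back as little-endian, the first byte is least significant, giving 0x0E48241AF9113C79.

0x0E48241AF9113C79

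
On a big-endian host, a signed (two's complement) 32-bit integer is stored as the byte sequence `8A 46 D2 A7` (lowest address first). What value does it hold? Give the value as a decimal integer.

-1975070041

Big-endian: lowest address holds the most-significant byte.
The bytes are already most-significant first: 0x8A46D2A7.
Top bit is set, so as a signed 32-bit value this is 0x8A46D2A7 − 2^32 = -1975070041.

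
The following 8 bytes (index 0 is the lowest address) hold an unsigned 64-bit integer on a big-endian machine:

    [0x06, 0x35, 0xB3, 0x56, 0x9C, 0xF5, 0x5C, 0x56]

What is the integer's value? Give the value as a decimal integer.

447460922575117398

In big-endian order the high byte comes first in memory.
The bytes are already most-significant first: 0x0635B3569CF55C56.
0x0635B3569CF55C56 = 447460922575117398.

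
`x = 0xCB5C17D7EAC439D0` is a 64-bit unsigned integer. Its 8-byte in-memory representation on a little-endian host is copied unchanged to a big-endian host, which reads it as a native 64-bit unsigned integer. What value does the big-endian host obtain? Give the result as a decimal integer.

15004240146471541963

Stored little-endian, the bytes at ascending addresses are D0 39 C4 EA D7 17 5C CB.
Read back as big-endian, the last byte is least significant, giving 0xD039C4EAD7175CCB.
0xD039C4EAD7175CCB = 15004240146471541963.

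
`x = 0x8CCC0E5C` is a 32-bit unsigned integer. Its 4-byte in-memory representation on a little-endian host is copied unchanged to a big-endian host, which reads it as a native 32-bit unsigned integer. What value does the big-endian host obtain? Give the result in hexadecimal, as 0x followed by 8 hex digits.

0x5C0ECC8C

Stored little-endian, the bytes at ascending addresses are 5C 0E CC 8C.
Read back as big-endian, the last byte is least significant, giving 0x5C0ECC8C.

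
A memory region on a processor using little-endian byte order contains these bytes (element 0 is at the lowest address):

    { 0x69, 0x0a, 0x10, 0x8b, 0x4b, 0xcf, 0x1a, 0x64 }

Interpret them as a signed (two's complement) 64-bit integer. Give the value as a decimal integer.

7213305676549851753

In little-endian order the low byte comes first in memory.
Reassemble most-significant byte first: 64 1A CF 4B 8B 10 0A 69 → 0x641ACF4B8B100A69.
0x641ACF4B8B100A69 = 7213305676549851753.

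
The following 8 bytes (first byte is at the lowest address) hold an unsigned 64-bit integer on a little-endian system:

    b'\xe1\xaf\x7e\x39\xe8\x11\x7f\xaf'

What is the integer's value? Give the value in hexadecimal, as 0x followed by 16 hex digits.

In little-endian order the low byte comes first in memory.
Reassemble most-significant byte first: AF 7F 11 E8 39 7E AF E1 → 0xAF7F11E8397EAFE1.

0xAF7F11E8397EAFE1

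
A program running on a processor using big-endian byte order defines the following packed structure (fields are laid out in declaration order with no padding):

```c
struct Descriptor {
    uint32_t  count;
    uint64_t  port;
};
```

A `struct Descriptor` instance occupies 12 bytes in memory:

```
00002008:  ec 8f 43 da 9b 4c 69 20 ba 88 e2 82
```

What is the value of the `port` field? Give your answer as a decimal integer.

11190434763398242946

`port` follows `count` (4 bytes), so it starts at byte offset 4 and occupies 8 bytes.
Bytes at offsets 4..11: 9B 4C 69 20 BA 88 E2 82.
In big-endian order the high byte comes first in memory.
The bytes are already most-significant first: 0x9B4C6920BA88E282.
0x9B4C6920BA88E282 = 11190434763398242946.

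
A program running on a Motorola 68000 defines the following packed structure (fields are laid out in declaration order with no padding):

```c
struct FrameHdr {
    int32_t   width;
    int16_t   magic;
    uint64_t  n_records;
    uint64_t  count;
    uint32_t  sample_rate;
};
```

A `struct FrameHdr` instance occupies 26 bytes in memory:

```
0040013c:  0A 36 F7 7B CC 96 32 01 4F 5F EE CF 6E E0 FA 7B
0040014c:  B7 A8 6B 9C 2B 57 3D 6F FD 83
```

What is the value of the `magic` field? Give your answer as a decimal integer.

-13162

`magic` follows `width` (4 bytes), so it starts at byte offset 4 and occupies 2 bytes.
Bytes at offsets 4..5: CC 96.
In big-endian order the high byte comes first in memory.
The bytes are already most-significant first: 0xCC96.
Top bit is set, so as a signed 16-bit value this is 0xCC96 − 2^16 = -13162.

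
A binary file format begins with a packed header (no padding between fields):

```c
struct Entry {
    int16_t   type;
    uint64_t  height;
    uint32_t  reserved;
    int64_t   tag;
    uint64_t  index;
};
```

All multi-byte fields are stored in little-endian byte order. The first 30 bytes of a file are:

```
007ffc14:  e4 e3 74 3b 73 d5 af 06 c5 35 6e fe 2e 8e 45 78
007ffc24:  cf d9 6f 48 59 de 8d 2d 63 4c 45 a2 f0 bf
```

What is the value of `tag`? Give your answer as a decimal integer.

`tag` follows `type` (2 B), `height` (8 B), `reserved` (4 B), so it starts at offset 2 + 8 + 4 = 14 and occupies 8 bytes.
Bytes at offsets 14..21: 45 78 CF D9 6F 48 59 DE.
In little-endian order the low byte comes first in memory.
Reassemble most-significant byte first: DE 59 48 6F D9 CF 78 45 → 0xDE59486FD9CF7845.
Top bit is set, so as a signed 64-bit value this is 0xDE59486FD9CF7845 − 2^64 = -2424827279129479099.

-2424827279129479099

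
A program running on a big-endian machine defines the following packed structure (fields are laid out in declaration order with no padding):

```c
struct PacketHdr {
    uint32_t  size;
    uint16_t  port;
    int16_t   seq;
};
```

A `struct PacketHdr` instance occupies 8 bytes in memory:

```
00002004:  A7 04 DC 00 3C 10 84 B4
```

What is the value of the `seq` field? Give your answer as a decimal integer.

-31564

`seq` follows `size` (4 B), `port` (2 B), so it starts at offset 4 + 2 = 6 and occupies 2 bytes.
Bytes at offsets 6..7: 84 B4.
Big-endian: lowest address holds the most-significant byte.
The bytes are already most-significant first: 0x84B4.
Top bit is set, so as a signed 16-bit value this is 0x84B4 − 2^16 = -31564.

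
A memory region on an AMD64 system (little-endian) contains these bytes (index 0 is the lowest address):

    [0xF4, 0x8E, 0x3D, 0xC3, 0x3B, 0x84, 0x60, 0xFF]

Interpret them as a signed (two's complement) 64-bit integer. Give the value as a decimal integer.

-44890604060176652

In little-endian order the low byte comes first in memory.
Reassemble most-significant byte first: FF 60 84 3B C3 3D 8E F4 → 0xFF60843BC33D8EF4.
Top bit is set, so as a signed 64-bit value this is 0xFF60843BC33D8EF4 − 2^64 = -44890604060176652.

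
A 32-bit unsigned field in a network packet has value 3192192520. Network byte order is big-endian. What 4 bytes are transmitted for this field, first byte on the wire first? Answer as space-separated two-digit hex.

3192192520 in hexadecimal, padded to 32 bits, is 0xBE44FE08.
Split into bytes (most-significant first): BE 44 FE 08.
Big-endian: lowest address holds the most-significant byte.
So the memory order matches the most-significant-first order: BE 44 FE 08.

BE 44 FE 08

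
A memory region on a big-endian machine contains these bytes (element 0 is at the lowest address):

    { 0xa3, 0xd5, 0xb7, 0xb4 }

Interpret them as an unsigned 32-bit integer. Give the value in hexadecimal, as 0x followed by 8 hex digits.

Big-endian stores the most-significant byte at the lowest address.
The bytes are already most-significant first: 0xA3D5B7B4.

0xA3D5B7B4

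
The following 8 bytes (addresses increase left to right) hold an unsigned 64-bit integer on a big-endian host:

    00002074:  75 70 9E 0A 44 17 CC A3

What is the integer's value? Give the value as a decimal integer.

Big-endian stores the most-significant byte at the lowest address.
The bytes are already most-significant first: 0x75709E0A4417CCA3.
0x75709E0A4417CCA3 = 8462437466758433955.

8462437466758433955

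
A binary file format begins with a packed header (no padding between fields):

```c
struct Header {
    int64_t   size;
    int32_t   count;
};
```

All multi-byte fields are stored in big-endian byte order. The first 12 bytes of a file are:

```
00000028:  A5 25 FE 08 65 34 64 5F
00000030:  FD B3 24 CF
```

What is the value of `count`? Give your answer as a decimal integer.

-38591281

`count` follows `size` (8 bytes), so it starts at byte offset 8 and occupies 4 bytes.
Bytes at offsets 8..11: FD B3 24 CF.
Big-endian: lowest address holds the most-significant byte.
The bytes are already most-significant first: 0xFDB324CF.
Top bit is set, so as a signed 32-bit value this is 0xFDB324CF − 2^32 = -38591281.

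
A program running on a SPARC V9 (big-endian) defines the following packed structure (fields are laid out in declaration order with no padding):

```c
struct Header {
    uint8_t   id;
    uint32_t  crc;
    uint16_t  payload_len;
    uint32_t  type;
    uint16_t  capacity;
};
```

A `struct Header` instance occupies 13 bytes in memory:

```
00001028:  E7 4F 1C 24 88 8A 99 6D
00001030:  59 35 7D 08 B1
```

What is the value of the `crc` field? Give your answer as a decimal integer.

1327244424

`crc` follows `id` (1 byte), so it starts at byte offset 1 and occupies 4 bytes.
Bytes at offsets 1..4: 4F 1C 24 88.
In big-endian order the high byte comes first in memory.
The bytes are already most-significant first: 0x4F1C2488.
0x4F1C2488 = 1327244424.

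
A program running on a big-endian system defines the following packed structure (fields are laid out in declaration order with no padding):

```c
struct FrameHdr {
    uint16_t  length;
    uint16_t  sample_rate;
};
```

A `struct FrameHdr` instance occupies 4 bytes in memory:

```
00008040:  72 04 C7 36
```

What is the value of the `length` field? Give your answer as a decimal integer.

29188

`length` is the first field, at byte offset 0, occupying 2 bytes.
Bytes at offsets 0..1: 72 04.
Big-endian: lowest address holds the most-significant byte.
The bytes are already most-significant first: 0x7204.
0x7204 = 29188.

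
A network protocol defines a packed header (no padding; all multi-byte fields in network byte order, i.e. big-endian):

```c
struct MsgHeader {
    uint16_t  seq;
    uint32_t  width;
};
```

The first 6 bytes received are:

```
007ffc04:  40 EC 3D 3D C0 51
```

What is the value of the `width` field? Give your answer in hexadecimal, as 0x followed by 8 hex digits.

`width` follows `seq` (2 bytes), so it starts at byte offset 2 and occupies 4 bytes.
Bytes at offsets 2..5: 3D 3D C0 51.
In big-endian order the high byte comes first in memory.
The bytes are already most-significant first: 0x3D3DC051.

0x3D3DC051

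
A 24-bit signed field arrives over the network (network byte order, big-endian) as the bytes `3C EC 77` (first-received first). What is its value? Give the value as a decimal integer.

In big-endian order the high byte comes first in memory.
The bytes are already most-significant first: 0x3CEC77.
0x3CEC77 = 3992695.

3992695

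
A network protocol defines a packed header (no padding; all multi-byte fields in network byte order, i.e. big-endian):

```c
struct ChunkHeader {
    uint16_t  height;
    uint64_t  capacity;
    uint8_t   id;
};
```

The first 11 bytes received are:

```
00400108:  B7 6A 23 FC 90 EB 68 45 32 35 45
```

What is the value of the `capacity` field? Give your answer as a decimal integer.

`capacity` follows `height` (2 bytes), so it starts at byte offset 2 and occupies 8 bytes.
Bytes at offsets 2..9: 23 FC 90 EB 68 45 32 35.
In big-endian order the high byte comes first in memory.
The bytes are already most-significant first: 0x23FC90EB68453235.
0x23FC90EB68453235 = 2593106826199642677.

2593106826199642677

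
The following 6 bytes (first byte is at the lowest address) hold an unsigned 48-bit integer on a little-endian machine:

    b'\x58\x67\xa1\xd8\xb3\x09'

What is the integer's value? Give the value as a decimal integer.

Little-endian stores the least-significant byte at the lowest address.
Reassemble most-significant byte first: 09 B3 D8 A1 67 58 → 0x09B3D8A16758.
0x09B3D8A16758 = 10668038252376.

10668038252376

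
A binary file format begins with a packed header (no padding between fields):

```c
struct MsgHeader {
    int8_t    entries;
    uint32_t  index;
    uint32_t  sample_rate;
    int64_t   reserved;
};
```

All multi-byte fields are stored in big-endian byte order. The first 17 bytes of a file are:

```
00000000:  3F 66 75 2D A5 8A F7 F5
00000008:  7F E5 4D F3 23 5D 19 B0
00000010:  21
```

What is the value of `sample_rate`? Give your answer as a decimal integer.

`sample_rate` follows `entries` (1 B), `index` (4 B), so it starts at offset 1 + 4 = 5 and occupies 4 bytes.
Bytes at offsets 5..8: 8A F7 F5 7F.
Big-endian stores the most-significant byte at the lowest address.
The bytes are already most-significant first: 0x8AF7F57F.
0x8AF7F57F = 2331506047.

2331506047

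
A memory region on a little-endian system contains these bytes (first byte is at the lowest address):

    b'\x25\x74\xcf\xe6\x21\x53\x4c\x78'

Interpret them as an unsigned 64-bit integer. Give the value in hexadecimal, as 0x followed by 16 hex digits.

In little-endian order the low byte comes first in memory.
Reassemble most-significant byte first: 78 4C 53 21 E6 CF 74 25 → 0x784C5321E6CF7425.

0x784C5321E6CF7425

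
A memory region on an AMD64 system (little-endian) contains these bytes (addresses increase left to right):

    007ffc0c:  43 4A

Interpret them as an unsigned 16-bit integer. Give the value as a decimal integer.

19011

Little-endian stores the least-significant byte at the lowest address.
Reassemble most-significant byte first: 4A 43 → 0x4A43.
0x4A43 = 19011.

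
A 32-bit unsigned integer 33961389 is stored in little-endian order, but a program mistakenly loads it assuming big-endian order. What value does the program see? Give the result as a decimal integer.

33961389 in 32-bit hexadecimal is 0x020635AD.
Stored little-endian, the bytes at ascending addresses are AD 35 06 02.
Read back as big-endian, the last byte is least significant, giving 0xAD350602.
0xAD350602 = 2905933314.

2905933314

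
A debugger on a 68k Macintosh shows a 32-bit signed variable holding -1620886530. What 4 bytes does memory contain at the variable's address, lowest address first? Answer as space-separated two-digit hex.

Two's complement of -1620886530 in 32 bits: 1620886530 = 0x609CC402; invert → 0x9F633BFD; add 1 → 0x9F633BFE.
Split into bytes (most-significant first): 9F 63 3B FE.
In big-endian order the high byte comes first in memory.
So the memory order matches the most-significant-first order: 9F 63 3B FE.

9F 63 3B FE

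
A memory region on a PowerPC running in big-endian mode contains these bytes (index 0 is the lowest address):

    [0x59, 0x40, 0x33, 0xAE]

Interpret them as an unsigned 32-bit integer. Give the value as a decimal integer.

Big-endian stores the most-significant byte at the lowest address.
The bytes are already most-significant first: 0x594033AE.
0x594033AE = 1497379758.

1497379758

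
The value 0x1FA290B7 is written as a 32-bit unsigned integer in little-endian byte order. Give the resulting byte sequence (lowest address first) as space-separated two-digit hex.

B7 90 A2 1F

Split into bytes (most-significant first): 1F A2 90 B7.
Little-endian stores the least-significant byte at the lowest address.
So at ascending addresses the bytes are B7 90 A2 1F.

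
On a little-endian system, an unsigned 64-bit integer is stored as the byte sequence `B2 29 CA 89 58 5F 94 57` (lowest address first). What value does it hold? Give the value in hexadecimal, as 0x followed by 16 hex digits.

0x57945F5889CA29B2

In little-endian order the low byte comes first in memory.
Reassemble most-significant byte first: 57 94 5F 58 89 CA 29 B2 → 0x57945F5889CA29B2.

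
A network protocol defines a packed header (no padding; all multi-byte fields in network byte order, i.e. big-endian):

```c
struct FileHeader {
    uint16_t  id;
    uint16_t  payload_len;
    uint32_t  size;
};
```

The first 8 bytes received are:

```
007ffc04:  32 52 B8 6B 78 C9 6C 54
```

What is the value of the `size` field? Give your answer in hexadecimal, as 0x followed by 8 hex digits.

0x78C96C54

`size` follows `id` (2 B), `payload_len` (2 B), so it starts at offset 2 + 2 = 4 and occupies 4 bytes.
Bytes at offsets 4..7: 78 C9 6C 54.
In big-endian order the high byte comes first in memory.
The bytes are already most-significant first: 0x78C96C54.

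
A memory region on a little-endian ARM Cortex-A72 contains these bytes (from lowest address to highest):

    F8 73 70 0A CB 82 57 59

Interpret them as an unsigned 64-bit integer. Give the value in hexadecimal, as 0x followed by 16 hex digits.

In little-endian order the low byte comes first in memory.
Reassemble most-significant byte first: 59 57 82 CB 0A 70 73 F8 → 0x595782CB0A7073F8.

0x595782CB0A7073F8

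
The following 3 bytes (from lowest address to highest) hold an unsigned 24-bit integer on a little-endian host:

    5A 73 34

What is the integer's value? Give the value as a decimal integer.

3437402

Little-endian: lowest address holds the least-significant byte.
Reassemble most-significant byte first: 34 73 5A → 0x34735A.
0x34735A = 3437402.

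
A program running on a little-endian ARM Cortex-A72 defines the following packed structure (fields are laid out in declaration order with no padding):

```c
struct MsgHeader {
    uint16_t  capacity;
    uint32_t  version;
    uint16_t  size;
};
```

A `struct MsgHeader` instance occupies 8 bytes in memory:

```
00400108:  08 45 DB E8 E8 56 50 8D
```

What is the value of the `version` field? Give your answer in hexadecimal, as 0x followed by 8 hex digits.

`version` follows `capacity` (2 bytes), so it starts at byte offset 2 and occupies 4 bytes.
Bytes at offsets 2..5: DB E8 E8 56.
In little-endian order the low byte comes first in memory.
Reassemble most-significant byte first: 56 E8 E8 DB → 0x56E8E8DB.

0x56E8E8DB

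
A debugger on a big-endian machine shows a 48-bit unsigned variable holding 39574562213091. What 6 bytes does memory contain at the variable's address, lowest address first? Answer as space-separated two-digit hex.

23 FE 2B B9 0C E3

39574562213091 in hexadecimal, padded to 48 bits, is 0x23FE2BB90CE3.
Split into bytes (most-significant first): 23 FE 2B B9 0C E3.
Big-endian: lowest address holds the most-significant byte.
So the memory order matches the most-significant-first order: 23 FE 2B B9 0C E3.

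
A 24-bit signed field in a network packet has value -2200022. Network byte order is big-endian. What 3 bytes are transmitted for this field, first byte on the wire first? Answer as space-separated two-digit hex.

DE 6E 2A

Two's complement of -2200022 in 24 bits: 2200022 = 0x2191D6; invert → 0xDE6E29; add 1 → 0xDE6E2A.
Split into bytes (most-significant first): DE 6E 2A.
In big-endian order the high byte comes first in memory.
So the memory order matches the most-significant-first order: DE 6E 2A.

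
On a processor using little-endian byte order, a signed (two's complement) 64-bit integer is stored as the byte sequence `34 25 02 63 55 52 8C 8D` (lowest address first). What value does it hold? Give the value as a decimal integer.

Little-endian stores the least-significant byte at the lowest address.
Reassemble most-significant byte first: 8D 8C 52 55 63 02 25 34 → 0x8D8C525563022534.
Top bit is set, so as a signed 64-bit value this is 0x8D8C525563022534 − 2^64 = -8247126290935438028.

-8247126290935438028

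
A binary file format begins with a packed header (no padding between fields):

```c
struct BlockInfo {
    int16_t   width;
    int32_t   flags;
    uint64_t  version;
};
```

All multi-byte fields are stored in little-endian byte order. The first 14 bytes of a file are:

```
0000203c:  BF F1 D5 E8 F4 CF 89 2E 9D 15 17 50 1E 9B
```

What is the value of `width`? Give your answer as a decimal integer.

-3649

`width` is the first field, at byte offset 0, occupying 2 bytes.
Bytes at offsets 0..1: BF F1.
In little-endian order the low byte comes first in memory.
Reassemble most-significant byte first: F1 BF → 0xF1BF.
Top bit is set, so as a signed 16-bit value this is 0xF1BF − 2^16 = -3649.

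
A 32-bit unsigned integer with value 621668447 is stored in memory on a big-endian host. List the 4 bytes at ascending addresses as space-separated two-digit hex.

621668447 in hexadecimal, padded to 32 bits, is 0x250DE85F.
Split into bytes (most-significant first): 25 0D E8 5F.
In big-endian order the high byte comes first in memory.
So the memory order matches the most-significant-first order: 25 0D E8 5F.

25 0D E8 5F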